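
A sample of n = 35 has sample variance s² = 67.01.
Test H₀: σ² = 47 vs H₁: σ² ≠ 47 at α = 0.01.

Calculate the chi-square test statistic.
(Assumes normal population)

Answer: χ² = 48.4753, fail to reject H₀

Derivation:
df = n - 1 = 34
χ² = (n-1)s²/σ₀² = 34×67.01/47 = 48.4753
Critical values: χ²_{0.995,34} = 16.501, χ²_{0.005,34} = 58.964
Rejection region: χ² < 16.501 or χ² > 58.964
Decision: fail to reject H₀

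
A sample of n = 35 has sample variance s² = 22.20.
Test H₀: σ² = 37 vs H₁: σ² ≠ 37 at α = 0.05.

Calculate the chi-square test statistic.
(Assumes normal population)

df = n - 1 = 34
χ² = (n-1)s²/σ₀² = 34×22.20/37 = 20.4000
Critical values: χ²_{0.975,34} = 19.806, χ²_{0.025,34} = 51.966
Rejection region: χ² < 19.806 or χ² > 51.966
Decision: fail to reject H₀

Answer: χ² = 20.4000, fail to reject H₀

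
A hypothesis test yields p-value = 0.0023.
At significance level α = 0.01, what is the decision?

Answer: reject H₀

Derivation:
Compare p-value to α:
0.0023 < 0.01
Decision: reject H₀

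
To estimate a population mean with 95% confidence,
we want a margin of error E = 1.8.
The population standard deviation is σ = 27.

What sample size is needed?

Answer: n = 865

Derivation:
z_0.025 = 1.960
n = (z×σ/E)² = (1.960×27/1.8)²
n = 864.3600
Round up: n = 865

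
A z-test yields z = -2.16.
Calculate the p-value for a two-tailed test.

For z = -2.16:
p = 2×P(Z > |-2.16|) = 2×(1 - Φ(2.16)) = 0.0308

Answer: p-value ≈ 0.0308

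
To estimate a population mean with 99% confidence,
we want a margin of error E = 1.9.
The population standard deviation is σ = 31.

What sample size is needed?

Answer: n = 1767

Derivation:
z_0.005 = 2.576
n = (z×σ/E)² = (2.576×31/1.9)²
n = 1766.4767
Round up: n = 1767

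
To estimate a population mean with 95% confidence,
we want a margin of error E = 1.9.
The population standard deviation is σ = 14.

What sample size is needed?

Answer: n = 209

Derivation:
z_0.025 = 1.960
n = (z×σ/E)² = (1.960×14/1.9)²
n = 208.5744
Round up: n = 209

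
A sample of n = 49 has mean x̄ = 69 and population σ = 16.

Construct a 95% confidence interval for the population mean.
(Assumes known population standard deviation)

Answer: (64.5200, 73.4800)

Derivation:
Confidence level: 95%, α = 0.05
z_0.025 = 1.960
SE = σ/√n = 16/√49 = 2.2857
Margin of error = 1.960 × 2.2857 = 4.4800
CI: x̄ ± margin = 69 ± 4.4800
CI: (64.5200, 73.4800)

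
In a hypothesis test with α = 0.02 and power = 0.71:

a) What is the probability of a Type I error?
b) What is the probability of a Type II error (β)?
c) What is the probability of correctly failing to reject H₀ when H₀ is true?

Answer: a) 0.02, b) 0.29, c) 0.98

Derivation:
a) Type I error probability = α = 0.02
b) Power = P(reject H₀ | H₁ true) = 1 - β = 0.71, so Type II error probability = β = 1 - Power = 0.29
c) P(fail to reject H₀ | H₀ true) = 1 - α = 0.98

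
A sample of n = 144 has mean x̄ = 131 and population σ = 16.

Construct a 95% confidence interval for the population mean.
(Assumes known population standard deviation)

Answer: (128.3867, 133.6133)

Derivation:
Confidence level: 95%, α = 0.05
z_0.025 = 1.960
SE = σ/√n = 16/√144 = 1.3333
Margin of error = 1.960 × 1.3333 = 2.6133
CI: x̄ ± margin = 131 ± 2.6133
CI: (128.3867, 133.6133)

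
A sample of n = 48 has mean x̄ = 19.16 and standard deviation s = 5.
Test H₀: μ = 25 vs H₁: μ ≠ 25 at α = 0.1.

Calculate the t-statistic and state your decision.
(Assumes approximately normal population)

Answer: t = -8.0920, reject H₀

Derivation:
df = n - 1 = 47
SE = s/√n = 5/√48 = 0.7217
t = (x̄ - μ₀)/SE = (19.16 - 25)/0.7217 = -8.0920
Critical value: t_{0.05,47} = ±1.678
p-value < 0.0001
Decision: reject H₀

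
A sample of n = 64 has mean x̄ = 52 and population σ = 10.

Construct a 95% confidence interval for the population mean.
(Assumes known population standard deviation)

Answer: (49.5500, 54.4500)

Derivation:
Confidence level: 95%, α = 0.05
z_0.025 = 1.960
SE = σ/√n = 10/√64 = 1.2500
Margin of error = 1.960 × 1.2500 = 2.4500
CI: x̄ ± margin = 52 ± 2.4500
CI: (49.5500, 54.4500)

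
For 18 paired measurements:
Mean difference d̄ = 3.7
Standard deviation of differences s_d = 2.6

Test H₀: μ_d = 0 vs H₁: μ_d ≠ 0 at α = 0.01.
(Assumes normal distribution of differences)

df = n - 1 = 17
SE = s_d/√n = 2.6/√18 = 0.6128
t = d̄/SE = 3.7/0.6128 = 6.0379
Critical value: t_{0.005,17} = ±2.898
p-value < 0.0001
Decision: reject H₀

Answer: t = 6.0379, reject H₀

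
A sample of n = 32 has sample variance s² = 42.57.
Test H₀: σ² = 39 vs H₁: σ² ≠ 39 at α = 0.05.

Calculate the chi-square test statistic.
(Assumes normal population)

Answer: χ² = 33.8377, fail to reject H₀

Derivation:
df = n - 1 = 31
χ² = (n-1)s²/σ₀² = 31×42.57/39 = 33.8377
Critical values: χ²_{0.975,31} = 17.539, χ²_{0.025,31} = 48.232
Rejection region: χ² < 17.539 or χ² > 48.232
Decision: fail to reject H₀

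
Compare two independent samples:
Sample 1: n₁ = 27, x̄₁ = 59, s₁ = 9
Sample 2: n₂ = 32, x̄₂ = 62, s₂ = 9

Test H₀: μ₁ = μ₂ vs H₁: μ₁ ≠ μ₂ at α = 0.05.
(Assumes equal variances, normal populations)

Pooled variance: s²_p = [26×9² + 31×9²]/(57) = 81.0000
s_p = 9.0000
SE = s_p×√(1/n₁ + 1/n₂) = 9.0000×√(1/27 + 1/32) = 2.3519
t = (x̄₁ - x̄₂)/SE = (59 - 62)/2.3519 = -1.2756
df = 57, t-critical = ±2.002
Decision: fail to reject H₀

Answer: t = -1.2756, fail to reject H₀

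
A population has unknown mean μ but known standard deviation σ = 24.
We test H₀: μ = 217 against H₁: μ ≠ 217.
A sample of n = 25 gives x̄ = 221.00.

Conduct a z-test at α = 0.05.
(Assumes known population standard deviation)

Standard error: SE = σ/√n = 24/√25 = 4.8000
z-statistic: z = (x̄ - μ₀)/SE = (221.00 - 217)/4.8000 = 0.8333
Critical value: ±1.960
p-value = 0.4047
Decision: fail to reject H₀

Answer: z = 0.8333, fail to reject H₀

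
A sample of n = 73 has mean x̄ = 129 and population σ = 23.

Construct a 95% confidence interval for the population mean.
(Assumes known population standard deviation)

Answer: (123.7239, 134.2761)

Derivation:
Confidence level: 95%, α = 0.05
z_0.025 = 1.960
SE = σ/√n = 23/√73 = 2.6919
Margin of error = 1.960 × 2.6919 = 5.2761
CI: x̄ ± margin = 129 ± 5.2761
CI: (123.7239, 134.2761)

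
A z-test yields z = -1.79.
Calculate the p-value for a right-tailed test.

For z = -1.79:
p = P(Z > -1.79) = 1 - Φ(-1.79) = 0.9633

Answer: p-value ≈ 0.9633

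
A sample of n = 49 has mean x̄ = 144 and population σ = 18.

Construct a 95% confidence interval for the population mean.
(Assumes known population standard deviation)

Confidence level: 95%, α = 0.05
z_0.025 = 1.960
SE = σ/√n = 18/√49 = 2.5714
Margin of error = 1.960 × 2.5714 = 5.0399
CI: x̄ ± margin = 144 ± 5.0399
CI: (138.9601, 149.0399)

Answer: (138.9601, 149.0399)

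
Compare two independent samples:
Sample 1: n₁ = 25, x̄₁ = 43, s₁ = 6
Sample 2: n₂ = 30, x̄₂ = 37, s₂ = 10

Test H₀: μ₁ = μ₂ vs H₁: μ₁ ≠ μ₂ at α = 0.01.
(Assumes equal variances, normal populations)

Pooled variance: s²_p = [24×6² + 29×10²]/(53) = 71.0189
s_p = 8.4273
SE = s_p×√(1/n₁ + 1/n₂) = 8.4273×√(1/25 + 1/30) = 2.2821
t = (x̄₁ - x̄₂)/SE = (43 - 37)/2.2821 = 2.6292
df = 53, t-critical = ±2.672
Decision: fail to reject H₀

Answer: t = 2.6292, fail to reject H₀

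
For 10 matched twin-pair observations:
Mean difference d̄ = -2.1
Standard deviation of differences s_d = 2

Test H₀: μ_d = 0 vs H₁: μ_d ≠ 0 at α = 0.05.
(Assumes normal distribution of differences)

Answer: t = -3.3202, reject H₀

Derivation:
df = n - 1 = 9
SE = s_d/√n = 2/√10 = 0.6325
t = d̄/SE = -2.1/0.6325 = -3.3202
Critical value: t_{0.025,9} = ±2.262
p-value ≈ 0.0089
Decision: reject H₀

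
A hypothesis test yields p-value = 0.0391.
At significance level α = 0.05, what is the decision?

Compare p-value to α:
0.0391 < 0.05
Decision: reject H₀

Answer: reject H₀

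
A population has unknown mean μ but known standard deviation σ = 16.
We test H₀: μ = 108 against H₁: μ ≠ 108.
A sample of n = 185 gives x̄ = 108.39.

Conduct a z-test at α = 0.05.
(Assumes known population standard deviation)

Standard error: SE = σ/√n = 16/√185 = 1.1763
z-statistic: z = (x̄ - μ₀)/SE = (108.39 - 108)/1.1763 = 0.3315
Critical value: ±1.960
p-value = 0.7403
Decision: fail to reject H₀

Answer: z = 0.3315, fail to reject H₀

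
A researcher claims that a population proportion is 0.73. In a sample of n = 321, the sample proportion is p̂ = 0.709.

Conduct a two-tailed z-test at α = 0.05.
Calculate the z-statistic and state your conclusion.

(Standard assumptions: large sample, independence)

Answer: z = -0.8475, fail to reject H₀

Derivation:
H₀: p = 0.73, H₁: p ≠ 0.73
Standard error: SE = √(p₀(1-p₀)/n) = √(0.73×0.27/321) = 0.024779
z-statistic: z = (p̂ - p₀)/SE = (0.709 - 0.73)/0.024779 = -0.8475
Critical value: z_0.025 = ±1.960
p-value = 0.3967
Decision: fail to reject H₀ at α = 0.05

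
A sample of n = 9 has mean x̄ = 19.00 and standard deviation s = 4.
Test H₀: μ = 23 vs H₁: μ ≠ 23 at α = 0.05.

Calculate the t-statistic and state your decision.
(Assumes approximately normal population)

df = n - 1 = 8
SE = s/√n = 4/√9 = 1.3333
t = (x̄ - μ₀)/SE = (19.00 - 23)/1.3333 = -3.0001
Critical value: t_{0.025,8} = ±2.306
p-value ≈ 0.0171
Decision: reject H₀

Answer: t = -3.0001, reject H₀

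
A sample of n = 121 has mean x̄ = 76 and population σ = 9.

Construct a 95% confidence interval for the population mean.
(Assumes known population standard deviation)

Answer: (74.3963, 77.6037)

Derivation:
Confidence level: 95%, α = 0.05
z_0.025 = 1.960
SE = σ/√n = 9/√121 = 0.8182
Margin of error = 1.960 × 0.8182 = 1.6037
CI: x̄ ± margin = 76 ± 1.6037
CI: (74.3963, 77.6037)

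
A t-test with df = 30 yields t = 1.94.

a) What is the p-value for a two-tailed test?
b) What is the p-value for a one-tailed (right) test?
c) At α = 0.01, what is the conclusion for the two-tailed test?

Using t-distribution with df = 30:
a) Two-tailed: p = 2×P(T > 1.94) = 0.0618
b) One-tailed: p = P(T > 1.94) = 0.0309
c) 0.0618 ≥ 0.01, fail to reject H₀

Answer: a) 0.0618, b) 0.0309, c) fail to reject H₀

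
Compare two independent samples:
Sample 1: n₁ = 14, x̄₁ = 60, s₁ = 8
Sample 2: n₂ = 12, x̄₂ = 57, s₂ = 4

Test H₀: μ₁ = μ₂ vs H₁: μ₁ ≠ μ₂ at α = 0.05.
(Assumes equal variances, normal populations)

Answer: t = 1.1767, fail to reject H₀

Derivation:
Pooled variance: s²_p = [13×8² + 11×4²]/(24) = 42.0000
s_p = 6.4807
SE = s_p×√(1/n₁ + 1/n₂) = 6.4807×√(1/14 + 1/12) = 2.5495
t = (x̄₁ - x̄₂)/SE = (60 - 57)/2.5495 = 1.1767
df = 24, t-critical = ±2.064
Decision: fail to reject H₀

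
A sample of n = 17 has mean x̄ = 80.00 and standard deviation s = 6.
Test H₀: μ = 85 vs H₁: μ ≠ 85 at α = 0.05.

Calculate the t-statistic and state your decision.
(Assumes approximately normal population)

df = n - 1 = 16
SE = s/√n = 6/√17 = 1.4552
t = (x̄ - μ₀)/SE = (80.00 - 85)/1.4552 = -3.4360
Critical value: t_{0.025,16} = ±2.120
p-value ≈ 0.0034
Decision: reject H₀

Answer: t = -3.4360, reject H₀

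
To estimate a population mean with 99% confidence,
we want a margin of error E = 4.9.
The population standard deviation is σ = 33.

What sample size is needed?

z_0.005 = 2.576
n = (z×σ/E)² = (2.576×33/4.9)²
n = 300.9729
Round up: n = 301

Answer: n = 301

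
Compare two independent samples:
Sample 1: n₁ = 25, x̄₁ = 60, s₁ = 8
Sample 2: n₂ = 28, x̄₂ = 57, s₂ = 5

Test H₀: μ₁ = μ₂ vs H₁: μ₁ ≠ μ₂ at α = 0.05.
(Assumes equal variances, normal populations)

Pooled variance: s²_p = [24×8² + 27×5²]/(51) = 43.3529
s_p = 6.5843
SE = s_p×√(1/n₁ + 1/n₂) = 6.5843×√(1/25 + 1/28) = 1.8118
t = (x̄₁ - x̄₂)/SE = (60 - 57)/1.8118 = 1.6558
df = 51, t-critical = ±2.008
Decision: fail to reject H₀

Answer: t = 1.6558, fail to reject H₀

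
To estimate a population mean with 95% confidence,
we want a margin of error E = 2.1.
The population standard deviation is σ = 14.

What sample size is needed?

z_0.025 = 1.960
n = (z×σ/E)² = (1.960×14/2.1)²
n = 170.7378
Round up: n = 171

Answer: n = 171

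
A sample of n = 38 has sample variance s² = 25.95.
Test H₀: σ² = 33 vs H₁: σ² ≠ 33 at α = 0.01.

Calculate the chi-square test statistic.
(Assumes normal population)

Answer: χ² = 29.0955, fail to reject H₀

Derivation:
df = n - 1 = 37
χ² = (n-1)s²/σ₀² = 37×25.95/33 = 29.0955
Critical values: χ²_{0.995,37} = 18.586, χ²_{0.005,37} = 62.883
Rejection region: χ² < 18.586 or χ² > 62.883
Decision: fail to reject H₀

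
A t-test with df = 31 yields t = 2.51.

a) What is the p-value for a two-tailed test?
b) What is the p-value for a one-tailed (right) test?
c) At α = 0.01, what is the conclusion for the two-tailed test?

Answer: a) 0.0175, b) 0.0088, c) fail to reject H₀

Derivation:
Using t-distribution with df = 31:
a) Two-tailed: p = 2×P(T > 2.51) = 0.0175
b) One-tailed: p = P(T > 2.51) = 0.0088
c) 0.0175 ≥ 0.01, fail to reject H₀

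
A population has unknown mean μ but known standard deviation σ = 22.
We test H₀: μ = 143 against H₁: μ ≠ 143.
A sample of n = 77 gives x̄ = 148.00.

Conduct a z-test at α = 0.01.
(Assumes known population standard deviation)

Standard error: SE = σ/√n = 22/√77 = 2.5071
z-statistic: z = (x̄ - μ₀)/SE = (148.00 - 143)/2.5071 = 1.9943
Critical value: ±2.576
p-value = 0.0461
Decision: fail to reject H₀

Answer: z = 1.9943, fail to reject H₀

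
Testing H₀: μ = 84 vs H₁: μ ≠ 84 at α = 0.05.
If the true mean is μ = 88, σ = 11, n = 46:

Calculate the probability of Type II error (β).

SE = σ/√n = 11/√46 = 1.6219
Critical values: μ₀ ± z_0.025×SE = 84 ± 1.960×1.6219
Acceptance region: (80.8211, 87.1789)
Under H₁ (μ = 88): z_high = (87.1789 - 88)/1.6219 = -0.5063, z_low = (80.8211 - 88)/1.6219 = -4.4262
β = P(not reject | H₁) = Φ(-0.5063) - Φ(-4.4262) ≈ 0.3063

Answer: β ≈ 0.3063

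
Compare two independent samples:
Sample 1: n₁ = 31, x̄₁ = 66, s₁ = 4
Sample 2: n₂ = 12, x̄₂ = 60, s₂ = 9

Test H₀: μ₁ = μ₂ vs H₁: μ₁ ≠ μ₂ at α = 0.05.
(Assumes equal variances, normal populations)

Pooled variance: s²_p = [30×4² + 11×9²]/(41) = 33.4390
s_p = 5.7826
SE = s_p×√(1/n₁ + 1/n₂) = 5.7826×√(1/31 + 1/12) = 1.9660
t = (x̄₁ - x̄₂)/SE = (66 - 60)/1.9660 = 3.0519
df = 41, t-critical = ±2.020
Decision: reject H₀

Answer: t = 3.0519, reject H₀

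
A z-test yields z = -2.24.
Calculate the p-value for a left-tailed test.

For z = -2.24:
p = P(Z < -2.24) = Φ(-2.24) = 0.0125

Answer: p-value ≈ 0.0125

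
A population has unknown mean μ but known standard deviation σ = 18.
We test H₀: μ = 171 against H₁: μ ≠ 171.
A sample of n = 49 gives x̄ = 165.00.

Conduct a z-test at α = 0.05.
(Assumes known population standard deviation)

Answer: z = -2.3334, reject H₀

Derivation:
Standard error: SE = σ/√n = 18/√49 = 2.5714
z-statistic: z = (x̄ - μ₀)/SE = (165.00 - 171)/2.5714 = -2.3334
Critical value: ±1.960
p-value = 0.0196
Decision: reject H₀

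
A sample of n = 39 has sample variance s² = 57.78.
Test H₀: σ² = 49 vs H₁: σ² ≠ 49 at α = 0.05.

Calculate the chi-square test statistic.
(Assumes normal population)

df = n - 1 = 38
χ² = (n-1)s²/σ₀² = 38×57.78/49 = 44.8090
Critical values: χ²_{0.975,38} = 22.878, χ²_{0.025,38} = 56.896
Rejection region: χ² < 22.878 or χ² > 56.896
Decision: fail to reject H₀

Answer: χ² = 44.8090, fail to reject H₀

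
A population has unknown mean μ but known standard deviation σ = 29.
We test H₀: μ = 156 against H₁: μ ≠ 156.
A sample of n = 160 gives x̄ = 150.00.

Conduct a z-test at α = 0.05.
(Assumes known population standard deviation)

Standard error: SE = σ/√n = 29/√160 = 2.2927
z-statistic: z = (x̄ - μ₀)/SE = (150.00 - 156)/2.2927 = -2.6170
Critical value: ±1.960
p-value = 0.0089
Decision: reject H₀

Answer: z = -2.6170, reject H₀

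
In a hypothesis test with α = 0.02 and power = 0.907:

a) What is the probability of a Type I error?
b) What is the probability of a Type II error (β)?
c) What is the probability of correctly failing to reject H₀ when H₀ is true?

Answer: a) 0.02, b) 0.093, c) 0.98

Derivation:
a) Type I error probability = α = 0.02
b) Power = P(reject H₀ | H₁ true) = 1 - β = 0.907, so Type II error probability = β = 1 - Power = 0.093
c) P(fail to reject H₀ | H₀ true) = 1 - α = 0.98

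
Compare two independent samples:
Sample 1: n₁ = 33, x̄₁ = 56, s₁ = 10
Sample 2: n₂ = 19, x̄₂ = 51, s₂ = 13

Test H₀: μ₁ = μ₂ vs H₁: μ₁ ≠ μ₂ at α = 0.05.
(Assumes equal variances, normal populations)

Pooled variance: s²_p = [32×10² + 18×13²]/(50) = 124.8400
s_p = 11.1732
SE = s_p×√(1/n₁ + 1/n₂) = 11.1732×√(1/33 + 1/19) = 3.2177
t = (x̄₁ - x̄₂)/SE = (56 - 51)/3.2177 = 1.5539
df = 50, t-critical = ±2.009
Decision: fail to reject H₀

Answer: t = 1.5539, fail to reject H₀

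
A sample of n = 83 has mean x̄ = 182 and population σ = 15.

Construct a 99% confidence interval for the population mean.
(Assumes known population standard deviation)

Answer: (177.7586, 186.2414)

Derivation:
Confidence level: 99%, α = 0.01
z_0.005 = 2.576
SE = σ/√n = 15/√83 = 1.6465
Margin of error = 2.576 × 1.6465 = 4.2414
CI: x̄ ± margin = 182 ± 4.2414
CI: (177.7586, 186.2414)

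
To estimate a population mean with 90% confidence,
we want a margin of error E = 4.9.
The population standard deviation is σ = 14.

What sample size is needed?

z_0.05 = 1.645
n = (z×σ/E)² = (1.645×14/4.9)²
n = 22.0900
Round up: n = 23

Answer: n = 23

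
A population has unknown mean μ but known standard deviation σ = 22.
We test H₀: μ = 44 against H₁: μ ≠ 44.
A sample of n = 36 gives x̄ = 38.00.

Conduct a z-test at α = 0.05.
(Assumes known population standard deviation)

Standard error: SE = σ/√n = 22/√36 = 3.6667
z-statistic: z = (x̄ - μ₀)/SE = (38.00 - 44)/3.6667 = -1.6363
Critical value: ±1.960
p-value = 0.1018
Decision: fail to reject H₀

Answer: z = -1.6363, fail to reject H₀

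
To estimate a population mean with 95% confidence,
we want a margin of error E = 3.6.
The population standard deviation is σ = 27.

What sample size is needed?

Answer: n = 217

Derivation:
z_0.025 = 1.960
n = (z×σ/E)² = (1.960×27/3.6)²
n = 216.0900
Round up: n = 217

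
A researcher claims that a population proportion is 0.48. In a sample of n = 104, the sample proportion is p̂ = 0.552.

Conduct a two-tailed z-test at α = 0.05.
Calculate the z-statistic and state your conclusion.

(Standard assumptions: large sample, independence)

H₀: p = 0.48, H₁: p ≠ 0.48
Standard error: SE = √(p₀(1-p₀)/n) = √(0.48×0.52/104) = 0.048990
z-statistic: z = (p̂ - p₀)/SE = (0.552 - 0.48)/0.048990 = 1.4697
Critical value: z_0.025 = ±1.960
p-value = 0.1416
Decision: fail to reject H₀ at α = 0.05

Answer: z = 1.4697, fail to reject H₀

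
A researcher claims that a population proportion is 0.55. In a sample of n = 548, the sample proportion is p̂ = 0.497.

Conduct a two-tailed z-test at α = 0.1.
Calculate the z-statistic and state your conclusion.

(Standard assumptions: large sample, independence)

Answer: z = -2.4939, reject H₀

Derivation:
H₀: p = 0.55, H₁: p ≠ 0.55
Standard error: SE = √(p₀(1-p₀)/n) = √(0.55×0.45/548) = 0.021252
z-statistic: z = (p̂ - p₀)/SE = (0.497 - 0.55)/0.021252 = -2.4939
Critical value: z_0.05 = ±1.645
p-value = 0.0126
Decision: reject H₀ at α = 0.1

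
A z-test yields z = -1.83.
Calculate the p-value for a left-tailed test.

For z = -1.83:
p = P(Z < -1.83) = Φ(-1.83) = 0.0336

Answer: p-value ≈ 0.0336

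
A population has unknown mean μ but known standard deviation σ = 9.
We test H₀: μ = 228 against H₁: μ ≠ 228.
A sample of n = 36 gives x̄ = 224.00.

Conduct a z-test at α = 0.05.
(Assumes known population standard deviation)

Answer: z = -2.6667, reject H₀

Derivation:
Standard error: SE = σ/√n = 9/√36 = 1.5000
z-statistic: z = (x̄ - μ₀)/SE = (224.00 - 228)/1.5000 = -2.6667
Critical value: ±1.960
p-value = 0.0077
Decision: reject H₀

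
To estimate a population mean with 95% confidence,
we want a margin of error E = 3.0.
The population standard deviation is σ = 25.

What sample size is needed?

z_0.025 = 1.960
n = (z×σ/E)² = (1.960×25/3.0)²
n = 266.7778
Round up: n = 267

Answer: n = 267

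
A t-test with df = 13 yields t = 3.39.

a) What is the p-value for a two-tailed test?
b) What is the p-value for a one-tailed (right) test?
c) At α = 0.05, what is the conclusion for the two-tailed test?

Answer: a) 0.0048, b) 0.0024, c) reject H₀

Derivation:
Using t-distribution with df = 13:
a) Two-tailed: p = 2×P(T > 3.39) = 0.0048
b) One-tailed: p = P(T > 3.39) = 0.0024
c) 0.0048 < 0.05, reject H₀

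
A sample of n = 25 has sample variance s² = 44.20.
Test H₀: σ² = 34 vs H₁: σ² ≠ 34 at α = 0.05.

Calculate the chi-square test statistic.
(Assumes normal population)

Answer: χ² = 31.2000, fail to reject H₀

Derivation:
df = n - 1 = 24
χ² = (n-1)s²/σ₀² = 24×44.20/34 = 31.2000
Critical values: χ²_{0.975,24} = 12.401, χ²_{0.025,24} = 39.364
Rejection region: χ² < 12.401 or χ² > 39.364
Decision: fail to reject H₀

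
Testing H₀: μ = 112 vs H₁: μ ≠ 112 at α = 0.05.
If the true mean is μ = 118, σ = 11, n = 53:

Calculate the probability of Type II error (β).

SE = σ/√n = 11/√53 = 1.5110
Critical values: μ₀ ± z_0.025×SE = 112 ± 1.960×1.5110
Acceptance region: (109.0384, 114.9616)
Under H₁ (μ = 118): z_high = (114.9616 - 118)/1.5110 = -2.0109, z_low = (109.0384 - 118)/1.5110 = -5.9309
β = P(not reject | H₁) = Φ(-2.0109) - Φ(-5.9309) ≈ 0.0222

Answer: β ≈ 0.0222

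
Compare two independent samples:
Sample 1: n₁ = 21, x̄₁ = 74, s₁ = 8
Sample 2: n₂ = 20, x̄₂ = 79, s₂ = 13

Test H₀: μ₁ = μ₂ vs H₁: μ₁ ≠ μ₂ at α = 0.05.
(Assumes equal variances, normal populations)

Pooled variance: s²_p = [20×8² + 19×13²]/(39) = 115.1538
s_p = 10.7310
SE = s_p×√(1/n₁ + 1/n₂) = 10.7310×√(1/21 + 1/20) = 3.3528
t = (x̄₁ - x̄₂)/SE = (74 - 79)/3.3528 = -1.4913
df = 39, t-critical = ±2.023
Decision: fail to reject H₀

Answer: t = -1.4913, fail to reject H₀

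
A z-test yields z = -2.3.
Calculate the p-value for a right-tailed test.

Answer: p-value ≈ 0.9893

Derivation:
For z = -2.3:
p = P(Z > -2.3) = 1 - Φ(-2.3) = 0.9893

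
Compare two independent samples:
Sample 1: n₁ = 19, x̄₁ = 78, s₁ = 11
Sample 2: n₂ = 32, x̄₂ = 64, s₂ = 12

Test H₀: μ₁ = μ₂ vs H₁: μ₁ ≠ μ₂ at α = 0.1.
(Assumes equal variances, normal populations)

Answer: t = 4.1518, reject H₀

Derivation:
Pooled variance: s²_p = [18×11² + 31×12²]/(49) = 135.5510
s_p = 11.6426
SE = s_p×√(1/n₁ + 1/n₂) = 11.6426×√(1/19 + 1/32) = 3.3720
t = (x̄₁ - x̄₂)/SE = (78 - 64)/3.3720 = 4.1518
df = 49, t-critical = ±1.677
Decision: reject H₀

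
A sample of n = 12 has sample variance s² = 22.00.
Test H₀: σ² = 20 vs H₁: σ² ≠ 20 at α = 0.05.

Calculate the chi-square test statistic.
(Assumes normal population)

df = n - 1 = 11
χ² = (n-1)s²/σ₀² = 11×22.00/20 = 12.1000
Critical values: χ²_{0.975,11} = 3.816, χ²_{0.025,11} = 21.920
Rejection region: χ² < 3.816 or χ² > 21.920
Decision: fail to reject H₀

Answer: χ² = 12.1000, fail to reject H₀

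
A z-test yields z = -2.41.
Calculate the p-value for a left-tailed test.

For z = -2.41:
p = P(Z < -2.41) = Φ(-2.41) = 0.0080

Answer: p-value ≈ 0.0080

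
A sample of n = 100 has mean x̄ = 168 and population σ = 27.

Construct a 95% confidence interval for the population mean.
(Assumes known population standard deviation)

Confidence level: 95%, α = 0.05
z_0.025 = 1.960
SE = σ/√n = 27/√100 = 2.7000
Margin of error = 1.960 × 2.7000 = 5.2920
CI: x̄ ± margin = 168 ± 5.2920
CI: (162.7080, 173.2920)

Answer: (162.7080, 173.2920)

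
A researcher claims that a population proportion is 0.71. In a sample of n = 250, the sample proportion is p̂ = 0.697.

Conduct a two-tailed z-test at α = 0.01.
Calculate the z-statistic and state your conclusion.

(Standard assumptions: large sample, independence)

H₀: p = 0.71, H₁: p ≠ 0.71
Standard error: SE = √(p₀(1-p₀)/n) = √(0.71×0.29/250) = 0.028698
z-statistic: z = (p̂ - p₀)/SE = (0.697 - 0.71)/0.028698 = -0.4530
Critical value: z_0.005 = ±2.576
p-value = 0.6505
Decision: fail to reject H₀ at α = 0.01

Answer: z = -0.4530, fail to reject H₀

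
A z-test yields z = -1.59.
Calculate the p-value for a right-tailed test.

Answer: p-value ≈ 0.9441

Derivation:
For z = -1.59:
p = P(Z > -1.59) = 1 - Φ(-1.59) = 0.9441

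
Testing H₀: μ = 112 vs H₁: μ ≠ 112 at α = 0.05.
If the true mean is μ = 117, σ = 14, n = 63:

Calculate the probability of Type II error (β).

SE = σ/√n = 14/√63 = 1.7638
Critical values: μ₀ ± z_0.025×SE = 112 ± 1.960×1.7638
Acceptance region: (108.5430, 115.4570)
Under H₁ (μ = 117): z_high = (115.4570 - 117)/1.7638 = -0.8748, z_low = (108.5430 - 117)/1.7638 = -4.7948
β = P(not reject | H₁) = Φ(-0.8748) - Φ(-4.7948) ≈ 0.1908

Answer: β ≈ 0.1908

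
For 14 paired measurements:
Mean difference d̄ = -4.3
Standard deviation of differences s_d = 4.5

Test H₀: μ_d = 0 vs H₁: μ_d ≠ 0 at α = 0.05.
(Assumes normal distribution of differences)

df = n - 1 = 13
SE = s_d/√n = 4.5/√14 = 1.2027
t = d̄/SE = -4.3/1.2027 = -3.5753
Critical value: t_{0.025,13} = ±2.160
p-value ≈ 0.0034
Decision: reject H₀

Answer: t = -3.5753, reject H₀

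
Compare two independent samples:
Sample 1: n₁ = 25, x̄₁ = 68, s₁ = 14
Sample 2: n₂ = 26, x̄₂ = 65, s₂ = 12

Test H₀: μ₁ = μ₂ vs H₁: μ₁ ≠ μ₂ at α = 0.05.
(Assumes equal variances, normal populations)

Pooled variance: s²_p = [24×14² + 25×12²]/(49) = 169.4694
s_p = 13.0180
SE = s_p×√(1/n₁ + 1/n₂) = 13.0180×√(1/25 + 1/26) = 3.6465
t = (x̄₁ - x̄₂)/SE = (68 - 65)/3.6465 = 0.8227
df = 49, t-critical = ±2.010
Decision: fail to reject H₀

Answer: t = 0.8227, fail to reject H₀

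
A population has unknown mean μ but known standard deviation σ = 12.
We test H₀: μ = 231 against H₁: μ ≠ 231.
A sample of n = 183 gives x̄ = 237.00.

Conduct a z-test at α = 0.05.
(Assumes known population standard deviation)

Answer: z = 6.7636, reject H₀

Derivation:
Standard error: SE = σ/√n = 12/√183 = 0.8871
z-statistic: z = (x̄ - μ₀)/SE = (237.00 - 231)/0.8871 = 6.7636
Critical value: ±1.960
p-value < 0.0001
Decision: reject H₀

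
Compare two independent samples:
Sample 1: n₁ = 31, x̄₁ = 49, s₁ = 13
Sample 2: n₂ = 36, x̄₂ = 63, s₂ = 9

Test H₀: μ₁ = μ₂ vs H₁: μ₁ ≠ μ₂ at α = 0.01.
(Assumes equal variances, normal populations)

Answer: t = -5.1812, reject H₀

Derivation:
Pooled variance: s²_p = [30×13² + 35×9²]/(65) = 121.6154
s_p = 11.0279
SE = s_p×√(1/n₁ + 1/n₂) = 11.0279×√(1/31 + 1/36) = 2.7021
t = (x̄₁ - x̄₂)/SE = (49 - 63)/2.7021 = -5.1812
df = 65, t-critical = ±2.654
Decision: reject H₀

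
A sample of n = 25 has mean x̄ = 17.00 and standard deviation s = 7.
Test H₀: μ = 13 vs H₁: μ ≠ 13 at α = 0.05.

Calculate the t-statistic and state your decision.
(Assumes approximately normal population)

Answer: t = 2.8571, reject H₀

Derivation:
df = n - 1 = 24
SE = s/√n = 7/√25 = 1.4000
t = (x̄ - μ₀)/SE = (17.00 - 13)/1.4000 = 2.8571
Critical value: t_{0.025,24} = ±2.064
p-value ≈ 0.0087
Decision: reject H₀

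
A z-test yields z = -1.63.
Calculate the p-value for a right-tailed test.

Answer: p-value ≈ 0.9484

Derivation:
For z = -1.63:
p = P(Z > -1.63) = 1 - Φ(-1.63) = 0.9484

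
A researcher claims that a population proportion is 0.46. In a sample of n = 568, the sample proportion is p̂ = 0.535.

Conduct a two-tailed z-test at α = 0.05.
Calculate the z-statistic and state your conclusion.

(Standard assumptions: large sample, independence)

H₀: p = 0.46, H₁: p ≠ 0.46
Standard error: SE = √(p₀(1-p₀)/n) = √(0.46×0.54/568) = 0.020912
z-statistic: z = (p̂ - p₀)/SE = (0.535 - 0.46)/0.020912 = 3.5865
Critical value: z_0.025 = ±1.960
p-value = 0.0003
Decision: reject H₀ at α = 0.05

Answer: z = 3.5865, reject H₀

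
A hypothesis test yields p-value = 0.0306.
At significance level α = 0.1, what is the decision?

Answer: reject H₀

Derivation:
Compare p-value to α:
0.0306 < 0.1
Decision: reject H₀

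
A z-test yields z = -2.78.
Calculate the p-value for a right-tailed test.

For z = -2.78:
p = P(Z > -2.78) = 1 - Φ(-2.78) = 0.9973

Answer: p-value ≈ 0.9973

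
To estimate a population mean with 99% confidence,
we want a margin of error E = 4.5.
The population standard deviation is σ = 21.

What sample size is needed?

z_0.005 = 2.576
n = (z×σ/E)² = (2.576×21/4.5)²
n = 144.5125
Round up: n = 145

Answer: n = 145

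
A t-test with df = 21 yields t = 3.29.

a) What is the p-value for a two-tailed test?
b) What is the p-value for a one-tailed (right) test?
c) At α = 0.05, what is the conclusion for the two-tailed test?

Using t-distribution with df = 21:
a) Two-tailed: p = 2×P(T > 3.29) = 0.0035
b) One-tailed: p = P(T > 3.29) = 0.0017
c) 0.0035 < 0.05, reject H₀

Answer: a) 0.0035, b) 0.0017, c) reject H₀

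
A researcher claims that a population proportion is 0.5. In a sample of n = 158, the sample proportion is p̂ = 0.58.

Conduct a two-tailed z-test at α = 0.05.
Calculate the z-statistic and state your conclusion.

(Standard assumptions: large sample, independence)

H₀: p = 0.5, H₁: p ≠ 0.5
Standard error: SE = √(p₀(1-p₀)/n) = √(0.5×0.5/158) = 0.039778
z-statistic: z = (p̂ - p₀)/SE = (0.58 - 0.5)/0.039778 = 2.0112
Critical value: z_0.025 = ±1.960
p-value = 0.0443
Decision: reject H₀ at α = 0.05

Answer: z = 2.0112, reject H₀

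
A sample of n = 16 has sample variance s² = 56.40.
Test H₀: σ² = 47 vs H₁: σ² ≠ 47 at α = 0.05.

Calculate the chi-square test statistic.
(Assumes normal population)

Answer: χ² = 18.0000, fail to reject H₀

Derivation:
df = n - 1 = 15
χ² = (n-1)s²/σ₀² = 15×56.40/47 = 18.0000
Critical values: χ²_{0.975,15} = 6.262, χ²_{0.025,15} = 27.488
Rejection region: χ² < 6.262 or χ² > 27.488
Decision: fail to reject H₀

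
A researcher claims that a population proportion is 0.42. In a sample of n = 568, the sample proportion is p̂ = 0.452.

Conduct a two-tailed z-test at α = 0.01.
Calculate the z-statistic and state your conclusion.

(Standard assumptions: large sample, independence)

H₀: p = 0.42, H₁: p ≠ 0.42
Standard error: SE = √(p₀(1-p₀)/n) = √(0.42×0.58/568) = 0.020709
z-statistic: z = (p̂ - p₀)/SE = (0.452 - 0.42)/0.020709 = 1.5452
Critical value: z_0.005 = ±2.576
p-value = 0.1223
Decision: fail to reject H₀ at α = 0.01

Answer: z = 1.5452, fail to reject H₀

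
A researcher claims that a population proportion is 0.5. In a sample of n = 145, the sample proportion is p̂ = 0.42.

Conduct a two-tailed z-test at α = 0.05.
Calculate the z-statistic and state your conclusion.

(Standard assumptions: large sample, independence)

Answer: z = -1.9266, fail to reject H₀

Derivation:
H₀: p = 0.5, H₁: p ≠ 0.5
Standard error: SE = √(p₀(1-p₀)/n) = √(0.5×0.5/145) = 0.041523
z-statistic: z = (p̂ - p₀)/SE = (0.42 - 0.5)/0.041523 = -1.9266
Critical value: z_0.025 = ±1.960
p-value = 0.0540
Decision: fail to reject H₀ at α = 0.05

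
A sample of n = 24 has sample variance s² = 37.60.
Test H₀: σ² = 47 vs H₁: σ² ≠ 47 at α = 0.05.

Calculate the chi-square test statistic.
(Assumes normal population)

df = n - 1 = 23
χ² = (n-1)s²/σ₀² = 23×37.60/47 = 18.4000
Critical values: χ²_{0.975,23} = 11.689, χ²_{0.025,23} = 38.076
Rejection region: χ² < 11.689 or χ² > 38.076
Decision: fail to reject H₀

Answer: χ² = 18.4000, fail to reject H₀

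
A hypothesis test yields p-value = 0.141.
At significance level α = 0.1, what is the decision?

Compare p-value to α:
0.141 ≥ 0.1
Decision: fail to reject H₀

Answer: fail to reject H₀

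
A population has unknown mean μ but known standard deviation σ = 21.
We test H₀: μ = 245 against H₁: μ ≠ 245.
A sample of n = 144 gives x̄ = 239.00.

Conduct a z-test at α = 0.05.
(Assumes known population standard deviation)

Standard error: SE = σ/√n = 21/√144 = 1.7500
z-statistic: z = (x̄ - μ₀)/SE = (239.00 - 245)/1.7500 = -3.4286
Critical value: ±1.960
p-value = 0.0006
Decision: reject H₀

Answer: z = -3.4286, reject H₀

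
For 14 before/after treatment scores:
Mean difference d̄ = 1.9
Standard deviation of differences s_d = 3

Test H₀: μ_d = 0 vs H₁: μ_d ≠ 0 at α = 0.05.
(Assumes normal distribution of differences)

df = n - 1 = 13
SE = s_d/√n = 3/√14 = 0.8018
t = d̄/SE = 1.9/0.8018 = 2.3697
Critical value: t_{0.025,13} = ±2.160
p-value ≈ 0.0340
Decision: reject H₀

Answer: t = 2.3697, reject H₀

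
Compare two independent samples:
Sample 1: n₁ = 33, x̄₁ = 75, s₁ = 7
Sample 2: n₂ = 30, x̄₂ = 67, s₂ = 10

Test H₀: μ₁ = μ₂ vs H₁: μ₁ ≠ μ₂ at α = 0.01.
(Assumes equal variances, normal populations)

Answer: t = 3.7054, reject H₀

Derivation:
Pooled variance: s²_p = [32×7² + 29×10²]/(61) = 73.2459
s_p = 8.5584
SE = s_p×√(1/n₁ + 1/n₂) = 8.5584×√(1/33 + 1/30) = 2.1590
t = (x̄₁ - x̄₂)/SE = (75 - 67)/2.1590 = 3.7054
df = 61, t-critical = ±2.659
Decision: reject H₀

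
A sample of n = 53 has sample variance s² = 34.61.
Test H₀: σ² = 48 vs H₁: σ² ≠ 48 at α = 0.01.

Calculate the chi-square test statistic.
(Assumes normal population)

df = n - 1 = 52
χ² = (n-1)s²/σ₀² = 52×34.61/48 = 37.4942
Critical values: χ²_{0.995,52} = 29.481, χ²_{0.005,52} = 82.001
Rejection region: χ² < 29.481 or χ² > 82.001
Decision: fail to reject H₀

Answer: χ² = 37.4942, fail to reject H₀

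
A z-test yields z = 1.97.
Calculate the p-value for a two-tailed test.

Answer: p-value ≈ 0.0488

Derivation:
For z = 1.97:
p = 2×P(Z > |1.97|) = 2×(1 - Φ(1.97)) = 0.0488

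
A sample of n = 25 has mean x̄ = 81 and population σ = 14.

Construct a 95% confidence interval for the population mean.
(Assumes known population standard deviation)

Confidence level: 95%, α = 0.05
z_0.025 = 1.960
SE = σ/√n = 14/√25 = 2.8000
Margin of error = 1.960 × 2.8000 = 5.4880
CI: x̄ ± margin = 81 ± 5.4880
CI: (75.5120, 86.4880)

Answer: (75.5120, 86.4880)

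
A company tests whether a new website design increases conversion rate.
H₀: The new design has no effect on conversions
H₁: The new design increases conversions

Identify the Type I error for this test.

Answer: Switching to a new design that doesn't actually help

Derivation:
Type I error: rejecting H₀ when it is actually true (false positive).
Type II error: failing to reject H₀ when H₁ is actually true (false negative).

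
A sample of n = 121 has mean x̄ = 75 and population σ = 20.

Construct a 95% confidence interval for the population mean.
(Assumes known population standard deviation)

Confidence level: 95%, α = 0.05
z_0.025 = 1.960
SE = σ/√n = 20/√121 = 1.8182
Margin of error = 1.960 × 1.8182 = 3.5637
CI: x̄ ± margin = 75 ± 3.5637
CI: (71.4363, 78.5637)

Answer: (71.4363, 78.5637)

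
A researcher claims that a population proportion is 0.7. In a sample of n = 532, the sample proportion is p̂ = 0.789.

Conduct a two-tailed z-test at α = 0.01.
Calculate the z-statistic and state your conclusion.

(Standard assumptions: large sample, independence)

Answer: z = 4.4796, reject H₀

Derivation:
H₀: p = 0.7, H₁: p ≠ 0.7
Standard error: SE = √(p₀(1-p₀)/n) = √(0.7×0.3/532) = 0.019868
z-statistic: z = (p̂ - p₀)/SE = (0.789 - 0.7)/0.019868 = 4.4796
Critical value: z_0.005 = ±2.576
p-value < 0.0001
Decision: reject H₀ at α = 0.01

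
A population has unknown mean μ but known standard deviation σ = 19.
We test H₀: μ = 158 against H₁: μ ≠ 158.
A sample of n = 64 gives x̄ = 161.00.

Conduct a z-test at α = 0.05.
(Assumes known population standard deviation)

Answer: z = 1.2632, fail to reject H₀

Derivation:
Standard error: SE = σ/√n = 19/√64 = 2.3750
z-statistic: z = (x̄ - μ₀)/SE = (161.00 - 158)/2.3750 = 1.2632
Critical value: ±1.960
p-value = 0.2065
Decision: fail to reject H₀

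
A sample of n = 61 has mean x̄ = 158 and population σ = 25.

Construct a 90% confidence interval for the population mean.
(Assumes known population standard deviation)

Confidence level: 90%, α = 0.1
z_0.05 = 1.645
SE = σ/√n = 25/√61 = 3.2009
Margin of error = 1.645 × 3.2009 = 5.2655
CI: x̄ ± margin = 158 ± 5.2655
CI: (152.7345, 163.2655)

Answer: (152.7345, 163.2655)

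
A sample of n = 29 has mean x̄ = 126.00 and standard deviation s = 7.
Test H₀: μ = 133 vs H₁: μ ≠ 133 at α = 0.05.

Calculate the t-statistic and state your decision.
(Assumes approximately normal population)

Answer: t = -5.3850, reject H₀

Derivation:
df = n - 1 = 28
SE = s/√n = 7/√29 = 1.2999
t = (x̄ - μ₀)/SE = (126.00 - 133)/1.2999 = -5.3850
Critical value: t_{0.025,28} = ±2.048
p-value < 0.0001
Decision: reject H₀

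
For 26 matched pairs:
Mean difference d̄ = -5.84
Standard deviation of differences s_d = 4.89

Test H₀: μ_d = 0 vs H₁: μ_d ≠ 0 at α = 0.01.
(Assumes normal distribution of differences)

df = n - 1 = 25
SE = s_d/√n = 4.89/√26 = 0.9590
t = d̄/SE = -5.84/0.9590 = -6.0897
Critical value: t_{0.005,25} = ±2.787
p-value < 0.0001
Decision: reject H₀

Answer: t = -6.0897, reject H₀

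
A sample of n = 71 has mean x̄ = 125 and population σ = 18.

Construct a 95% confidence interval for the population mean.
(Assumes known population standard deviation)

Answer: (120.8130, 129.1870)

Derivation:
Confidence level: 95%, α = 0.05
z_0.025 = 1.960
SE = σ/√n = 18/√71 = 2.1362
Margin of error = 1.960 × 2.1362 = 4.1870
CI: x̄ ± margin = 125 ± 4.1870
CI: (120.8130, 129.1870)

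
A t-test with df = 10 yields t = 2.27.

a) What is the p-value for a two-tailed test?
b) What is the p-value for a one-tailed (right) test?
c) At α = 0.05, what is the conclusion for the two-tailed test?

Using t-distribution with df = 10:
a) Two-tailed: p = 2×P(T > 2.27) = 0.0466
b) One-tailed: p = P(T > 2.27) = 0.0233
c) 0.0466 < 0.05, reject H₀

Answer: a) 0.0466, b) 0.0233, c) reject H₀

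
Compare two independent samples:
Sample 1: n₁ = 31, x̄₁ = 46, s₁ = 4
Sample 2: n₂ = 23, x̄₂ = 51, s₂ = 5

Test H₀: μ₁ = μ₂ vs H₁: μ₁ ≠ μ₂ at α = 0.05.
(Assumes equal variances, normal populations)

Pooled variance: s²_p = [30×4² + 22×5²]/(52) = 19.8077
s_p = 4.4506
SE = s_p×√(1/n₁ + 1/n₂) = 4.4506×√(1/31 + 1/23) = 1.2248
t = (x̄₁ - x̄₂)/SE = (46 - 51)/1.2248 = -4.0823
df = 52, t-critical = ±2.007
Decision: reject H₀

Answer: t = -4.0823, reject H₀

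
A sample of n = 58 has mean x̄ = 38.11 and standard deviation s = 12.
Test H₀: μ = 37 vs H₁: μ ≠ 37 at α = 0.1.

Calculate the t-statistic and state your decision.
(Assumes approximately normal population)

df = n - 1 = 57
SE = s/√n = 12/√58 = 1.5757
t = (x̄ - μ₀)/SE = (38.11 - 37)/1.5757 = 0.7044
Critical value: t_{0.05,57} = ±1.672
p-value ≈ 0.4841
Decision: fail to reject H₀

Answer: t = 0.7044, fail to reject H₀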